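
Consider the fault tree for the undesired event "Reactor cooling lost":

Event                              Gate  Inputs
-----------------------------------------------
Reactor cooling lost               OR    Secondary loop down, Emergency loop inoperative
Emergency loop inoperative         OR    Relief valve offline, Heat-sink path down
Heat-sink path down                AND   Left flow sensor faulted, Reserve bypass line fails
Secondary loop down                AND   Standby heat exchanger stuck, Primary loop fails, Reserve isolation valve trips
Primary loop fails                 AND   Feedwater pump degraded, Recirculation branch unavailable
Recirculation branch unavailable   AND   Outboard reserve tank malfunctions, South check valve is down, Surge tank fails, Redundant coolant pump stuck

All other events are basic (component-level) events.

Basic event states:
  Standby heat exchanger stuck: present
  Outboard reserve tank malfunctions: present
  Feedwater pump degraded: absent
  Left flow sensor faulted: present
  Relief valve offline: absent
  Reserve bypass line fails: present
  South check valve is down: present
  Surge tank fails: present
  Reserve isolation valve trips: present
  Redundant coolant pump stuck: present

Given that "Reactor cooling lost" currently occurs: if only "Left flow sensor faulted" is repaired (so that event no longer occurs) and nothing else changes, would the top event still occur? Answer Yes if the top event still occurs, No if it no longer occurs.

No

Counterfactual: set "Left flow sensor faulted" to not occurred.
Recirculation branch unavailable [AND]: Outboard reserve tank malfunctions=occurs, South check valve is down=occurs, Surge tank fails=occurs, Redundant coolant pump stuck=occurs → all inputs occur → occurs.
Primary loop fails [AND]: Feedwater pump degraded=not, Recirculation branch unavailable=occurs → not all inputs occur → does not occur.
Secondary loop down [AND]: Standby heat exchanger stuck=occurs, Primary loop fails=not, Reserve isolation valve trips=occurs → not all inputs occur → does not occur.
Heat-sink path down [AND]: Left flow sensor faulted=not, Reserve bypass line fails=occurs → not all inputs occur → does not occur.
Emergency loop inoperative [OR]: Relief valve offline=not, Heat-sink path down=not → no input occurs → does not occur.
Reactor cooling lost [OR]: Secondary loop down=not, Emergency loop inoperative=not → no input occurs → does not occur.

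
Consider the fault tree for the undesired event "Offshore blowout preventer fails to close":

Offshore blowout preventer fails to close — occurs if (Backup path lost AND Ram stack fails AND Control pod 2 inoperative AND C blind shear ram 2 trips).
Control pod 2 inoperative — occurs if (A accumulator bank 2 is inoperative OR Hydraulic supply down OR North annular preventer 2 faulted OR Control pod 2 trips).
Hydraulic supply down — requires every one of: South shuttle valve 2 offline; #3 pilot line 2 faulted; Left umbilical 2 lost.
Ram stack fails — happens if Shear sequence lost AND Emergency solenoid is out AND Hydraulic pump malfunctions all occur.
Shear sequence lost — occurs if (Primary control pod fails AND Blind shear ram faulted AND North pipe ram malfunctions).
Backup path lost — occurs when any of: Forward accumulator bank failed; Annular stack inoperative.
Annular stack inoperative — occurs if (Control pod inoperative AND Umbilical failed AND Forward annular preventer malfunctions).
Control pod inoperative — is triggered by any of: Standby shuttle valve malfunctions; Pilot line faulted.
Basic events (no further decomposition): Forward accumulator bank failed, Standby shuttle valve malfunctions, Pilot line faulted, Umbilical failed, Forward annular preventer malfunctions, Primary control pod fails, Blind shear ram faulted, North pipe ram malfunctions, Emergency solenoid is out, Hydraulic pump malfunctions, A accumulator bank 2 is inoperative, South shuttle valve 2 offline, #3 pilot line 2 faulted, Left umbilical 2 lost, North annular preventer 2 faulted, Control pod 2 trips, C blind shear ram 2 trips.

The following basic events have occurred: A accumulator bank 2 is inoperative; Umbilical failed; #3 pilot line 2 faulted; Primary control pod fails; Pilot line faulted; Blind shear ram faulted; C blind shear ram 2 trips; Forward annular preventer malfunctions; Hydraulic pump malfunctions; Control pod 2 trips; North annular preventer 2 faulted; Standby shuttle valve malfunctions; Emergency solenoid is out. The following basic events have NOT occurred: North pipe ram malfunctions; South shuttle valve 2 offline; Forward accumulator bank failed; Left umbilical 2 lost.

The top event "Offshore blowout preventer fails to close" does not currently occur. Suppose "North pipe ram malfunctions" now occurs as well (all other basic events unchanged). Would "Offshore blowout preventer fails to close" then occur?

Counterfactual: set "North pipe ram malfunctions" to occurred.
Control pod inoperative [OR]: Standby shuttle valve malfunctions=occurs, Pilot line faulted=occurs → at least one input occurs → occurs.
Annular stack inoperative [AND]: Control pod inoperative=occurs, Umbilical failed=occurs, Forward annular preventer malfunctions=occurs → all inputs occur → occurs.
Backup path lost [OR]: Forward accumulator bank failed=not, Annular stack inoperative=occurs → at least one input occurs → occurs.
Shear sequence lost [AND]: Primary control pod fails=occurs, Blind shear ram faulted=occurs, North pipe ram malfunctions=occurs → all inputs occur → occurs.
Ram stack fails [AND]: Shear sequence lost=occurs, Emergency solenoid is out=occurs, Hydraulic pump malfunctions=occurs → all inputs occur → occurs.
Hydraulic supply down [AND]: South shuttle valve 2 offline=not, #3 pilot line 2 faulted=occurs, Left umbilical 2 lost=not → not all inputs occur → does not occur.
Control pod 2 inoperative [OR]: A accumulator bank 2 is inoperative=occurs, Hydraulic supply down=not, North annular preventer 2 faulted=occurs, Control pod 2 trips=occurs → at least one input occurs → occurs.
Offshore blowout preventer fails to close [AND]: Backup path lost=occurs, Ram stack fails=occurs, Control pod 2 inoperative=occurs, C blind shear ram 2 trips=occurs → all inputs occur → occurs.

Yes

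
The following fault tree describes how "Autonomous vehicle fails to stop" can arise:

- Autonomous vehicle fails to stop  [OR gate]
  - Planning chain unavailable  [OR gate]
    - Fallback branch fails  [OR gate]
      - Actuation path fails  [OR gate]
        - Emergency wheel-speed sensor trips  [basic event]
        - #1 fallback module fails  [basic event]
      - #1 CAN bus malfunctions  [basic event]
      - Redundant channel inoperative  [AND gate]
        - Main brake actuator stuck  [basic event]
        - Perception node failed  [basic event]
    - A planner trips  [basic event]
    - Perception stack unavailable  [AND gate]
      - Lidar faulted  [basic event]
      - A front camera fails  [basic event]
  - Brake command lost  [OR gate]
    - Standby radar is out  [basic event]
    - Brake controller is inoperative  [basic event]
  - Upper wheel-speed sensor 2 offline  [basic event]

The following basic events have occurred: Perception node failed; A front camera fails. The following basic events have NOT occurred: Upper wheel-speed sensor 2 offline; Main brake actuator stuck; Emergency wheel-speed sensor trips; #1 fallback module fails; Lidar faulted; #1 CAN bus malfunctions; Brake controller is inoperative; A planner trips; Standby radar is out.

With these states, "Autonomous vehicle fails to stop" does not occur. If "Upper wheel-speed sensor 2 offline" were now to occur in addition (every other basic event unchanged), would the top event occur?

Yes

Counterfactual: set "Upper wheel-speed sensor 2 offline" to occurred.
Actuation path fails [OR]: Emergency wheel-speed sensor trips=not, #1 fallback module fails=not → no input occurs → does not occur.
Redundant channel inoperative [AND]: Main brake actuator stuck=not, Perception node failed=occurs → not all inputs occur → does not occur.
Fallback branch fails [OR]: Actuation path fails=not, #1 CAN bus malfunctions=not, Redundant channel inoperative=not → no input occurs → does not occur.
Perception stack unavailable [AND]: Lidar faulted=not, A front camera fails=occurs → not all inputs occur → does not occur.
Planning chain unavailable [OR]: Fallback branch fails=not, A planner trips=not, Perception stack unavailable=not → no input occurs → does not occur.
Brake command lost [OR]: Standby radar is out=not, Brake controller is inoperative=not → no input occurs → does not occur.
Autonomous vehicle fails to stop [OR]: Planning chain unavailable=not, Brake command lost=not, Upper wheel-speed sensor 2 offline=occurs → at least one input occurs → occurs.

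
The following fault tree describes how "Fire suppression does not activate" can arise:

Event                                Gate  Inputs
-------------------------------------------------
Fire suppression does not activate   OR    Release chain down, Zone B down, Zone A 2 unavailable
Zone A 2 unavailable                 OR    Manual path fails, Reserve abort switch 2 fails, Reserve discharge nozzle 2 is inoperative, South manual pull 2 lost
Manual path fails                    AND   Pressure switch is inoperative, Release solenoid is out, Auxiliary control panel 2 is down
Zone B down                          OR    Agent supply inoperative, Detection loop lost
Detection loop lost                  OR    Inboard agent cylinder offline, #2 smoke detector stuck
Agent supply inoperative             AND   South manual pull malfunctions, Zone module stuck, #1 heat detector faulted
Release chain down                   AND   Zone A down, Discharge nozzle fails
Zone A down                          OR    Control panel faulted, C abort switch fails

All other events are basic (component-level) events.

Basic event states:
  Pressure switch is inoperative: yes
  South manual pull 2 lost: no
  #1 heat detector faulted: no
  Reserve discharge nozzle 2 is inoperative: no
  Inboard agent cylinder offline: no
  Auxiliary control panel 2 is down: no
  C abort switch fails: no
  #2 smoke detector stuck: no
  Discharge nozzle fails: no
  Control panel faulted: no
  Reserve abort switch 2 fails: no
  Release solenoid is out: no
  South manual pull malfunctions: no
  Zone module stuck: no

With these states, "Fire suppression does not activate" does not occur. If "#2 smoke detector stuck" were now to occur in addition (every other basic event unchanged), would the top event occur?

Counterfactual: set "#2 smoke detector stuck" to occurred.
Zone A down [OR]: Control panel faulted=not, C abort switch fails=not → no input occurs → does not occur.
Release chain down [AND]: Zone A down=not, Discharge nozzle fails=not → not all inputs occur → does not occur.
Agent supply inoperative [AND]: South manual pull malfunctions=not, Zone module stuck=not, #1 heat detector faulted=not → not all inputs occur → does not occur.
Detection loop lost [OR]: Inboard agent cylinder offline=not, #2 smoke detector stuck=occurs → at least one input occurs → occurs.
Zone B down [OR]: Agent supply inoperative=not, Detection loop lost=occurs → at least one input occurs → occurs.
Manual path fails [AND]: Pressure switch is inoperative=occurs, Release solenoid is out=not, Auxiliary control panel 2 is down=not → not all inputs occur → does not occur.
Zone A 2 unavailable [OR]: Manual path fails=not, Reserve abort switch 2 fails=not, Reserve discharge nozzle 2 is inoperative=not, South manual pull 2 lost=not → no input occurs → does not occur.
Fire suppression does not activate [OR]: Release chain down=not, Zone B down=occurs, Zone A 2 unavailable=not → at least one input occurs → occurs.

Yes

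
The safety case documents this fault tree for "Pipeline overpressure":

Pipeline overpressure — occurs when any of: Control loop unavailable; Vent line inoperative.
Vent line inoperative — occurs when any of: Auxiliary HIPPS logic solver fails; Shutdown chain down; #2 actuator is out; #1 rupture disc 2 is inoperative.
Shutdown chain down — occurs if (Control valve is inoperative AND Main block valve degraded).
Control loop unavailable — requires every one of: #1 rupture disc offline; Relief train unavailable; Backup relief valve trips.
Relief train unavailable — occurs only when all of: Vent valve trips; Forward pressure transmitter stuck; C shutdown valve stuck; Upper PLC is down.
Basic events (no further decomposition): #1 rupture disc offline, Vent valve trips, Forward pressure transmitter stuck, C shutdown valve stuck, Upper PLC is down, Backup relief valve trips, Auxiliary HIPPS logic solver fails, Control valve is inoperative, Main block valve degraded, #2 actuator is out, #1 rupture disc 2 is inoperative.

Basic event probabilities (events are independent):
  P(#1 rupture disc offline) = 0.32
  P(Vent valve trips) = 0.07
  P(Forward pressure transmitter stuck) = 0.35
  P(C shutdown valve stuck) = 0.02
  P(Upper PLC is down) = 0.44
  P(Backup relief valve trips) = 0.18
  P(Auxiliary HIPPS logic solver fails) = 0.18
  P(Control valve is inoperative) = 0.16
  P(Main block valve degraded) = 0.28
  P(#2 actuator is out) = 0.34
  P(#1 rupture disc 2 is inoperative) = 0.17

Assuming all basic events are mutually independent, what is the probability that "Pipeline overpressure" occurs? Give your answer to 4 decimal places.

0.5709

P(Relief train unavailable) [AND] = 0.07 × 0.35 × 0.02 × 0.44 = 0.000216
P(Control loop unavailable) [AND] = 0.32 × 0.000216 × 0.18 = 0.000012
P(Shutdown chain down) [AND] = 0.16 × 0.28 = 0.044800
P(Vent line inoperative) [OR] = 1 − (1−0.18) × (1−0.044800) × (1−0.34) × (1−0.17) = 0.570928
P(Pipeline overpressure) [OR] = 1 − (1−0.000012) × (1−0.570928) = 0.570933
Rounded to 4 decimal places: P(Pipeline overpressure) ≈ 0.5709.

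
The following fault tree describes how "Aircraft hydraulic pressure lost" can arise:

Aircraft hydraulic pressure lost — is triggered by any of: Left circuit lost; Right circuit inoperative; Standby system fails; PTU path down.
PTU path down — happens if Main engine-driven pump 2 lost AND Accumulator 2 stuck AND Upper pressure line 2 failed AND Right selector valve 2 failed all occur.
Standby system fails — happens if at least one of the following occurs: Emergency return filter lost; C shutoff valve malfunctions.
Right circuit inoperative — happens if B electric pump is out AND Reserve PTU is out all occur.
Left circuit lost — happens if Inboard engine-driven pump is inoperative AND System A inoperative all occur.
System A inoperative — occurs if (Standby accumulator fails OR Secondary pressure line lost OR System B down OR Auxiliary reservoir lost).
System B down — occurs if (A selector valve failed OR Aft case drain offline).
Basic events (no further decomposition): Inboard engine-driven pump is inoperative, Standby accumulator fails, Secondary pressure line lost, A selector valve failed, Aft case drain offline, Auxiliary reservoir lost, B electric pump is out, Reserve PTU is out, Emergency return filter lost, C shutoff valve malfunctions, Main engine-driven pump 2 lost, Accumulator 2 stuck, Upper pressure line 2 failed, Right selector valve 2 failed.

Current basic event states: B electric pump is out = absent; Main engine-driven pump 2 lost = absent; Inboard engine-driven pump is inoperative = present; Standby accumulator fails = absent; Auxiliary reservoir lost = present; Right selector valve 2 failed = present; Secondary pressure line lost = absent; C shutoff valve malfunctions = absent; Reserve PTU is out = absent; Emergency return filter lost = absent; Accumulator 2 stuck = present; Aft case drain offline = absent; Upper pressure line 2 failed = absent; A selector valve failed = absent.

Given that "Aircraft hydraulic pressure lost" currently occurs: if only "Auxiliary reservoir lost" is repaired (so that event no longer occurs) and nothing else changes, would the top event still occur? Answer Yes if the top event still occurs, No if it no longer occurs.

No

Counterfactual: set "Auxiliary reservoir lost" to not occurred.
System B down [OR]: A selector valve failed=not, Aft case drain offline=not → no input occurs → does not occur.
System A inoperative [OR]: Standby accumulator fails=not, Secondary pressure line lost=not, System B down=not, Auxiliary reservoir lost=not → no input occurs → does not occur.
Left circuit lost [AND]: Inboard engine-driven pump is inoperative=occurs, System A inoperative=not → not all inputs occur → does not occur.
Right circuit inoperative [AND]: B electric pump is out=not, Reserve PTU is out=not → not all inputs occur → does not occur.
Standby system fails [OR]: Emergency return filter lost=not, C shutoff valve malfunctions=not → no input occurs → does not occur.
PTU path down [AND]: Main engine-driven pump 2 lost=not, Accumulator 2 stuck=occurs, Upper pressure line 2 failed=not, Right selector valve 2 failed=occurs → not all inputs occur → does not occur.
Aircraft hydraulic pressure lost [OR]: Left circuit lost=not, Right circuit inoperative=not, Standby system fails=not, PTU path down=not → no input occurs → does not occur.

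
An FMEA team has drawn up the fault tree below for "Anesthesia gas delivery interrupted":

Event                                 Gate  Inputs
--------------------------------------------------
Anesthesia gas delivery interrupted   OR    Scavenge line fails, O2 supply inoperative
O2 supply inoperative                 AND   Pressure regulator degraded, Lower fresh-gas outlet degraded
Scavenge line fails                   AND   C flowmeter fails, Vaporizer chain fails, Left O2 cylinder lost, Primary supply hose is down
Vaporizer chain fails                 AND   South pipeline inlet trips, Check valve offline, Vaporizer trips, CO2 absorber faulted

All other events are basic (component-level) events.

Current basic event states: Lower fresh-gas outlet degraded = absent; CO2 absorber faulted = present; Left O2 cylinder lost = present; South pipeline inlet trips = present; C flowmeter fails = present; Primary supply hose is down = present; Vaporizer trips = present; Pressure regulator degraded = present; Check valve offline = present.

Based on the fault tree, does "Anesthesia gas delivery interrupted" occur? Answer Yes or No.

Yes

Vaporizer chain fails [AND]: South pipeline inlet trips=occurs, Check valve offline=occurs, Vaporizer trips=occurs, CO2 absorber faulted=occurs → all inputs occur → occurs.
Scavenge line fails [AND]: C flowmeter fails=occurs, Vaporizer chain fails=occurs, Left O2 cylinder lost=occurs, Primary supply hose is down=occurs → all inputs occur → occurs.
O2 supply inoperative [AND]: Pressure regulator degraded=occurs, Lower fresh-gas outlet degraded=not → not all inputs occur → does not occur.
Anesthesia gas delivery interrupted [OR]: Scavenge line fails=occurs, O2 supply inoperative=not → at least one input occurs → occurs.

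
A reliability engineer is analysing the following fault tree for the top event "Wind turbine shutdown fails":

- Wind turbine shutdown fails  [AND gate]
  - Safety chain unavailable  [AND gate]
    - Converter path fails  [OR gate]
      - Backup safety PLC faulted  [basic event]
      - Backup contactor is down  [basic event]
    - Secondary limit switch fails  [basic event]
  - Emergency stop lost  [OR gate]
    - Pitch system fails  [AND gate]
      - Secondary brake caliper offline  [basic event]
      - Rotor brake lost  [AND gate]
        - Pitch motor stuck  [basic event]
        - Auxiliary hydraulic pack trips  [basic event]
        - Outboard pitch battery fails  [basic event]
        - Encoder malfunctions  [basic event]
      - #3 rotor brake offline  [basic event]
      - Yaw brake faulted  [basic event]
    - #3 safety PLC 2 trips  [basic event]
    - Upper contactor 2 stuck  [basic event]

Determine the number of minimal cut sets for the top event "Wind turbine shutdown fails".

6

Converter path fails [OR]: union of children's cut sets → 2 cut set(s).
Safety chain unavailable [AND]: one cut set from each child combined → 2 × 1 = 2 cut set(s).
Rotor brake lost [AND]: one cut set from each child combined → 1 × 1 × 1 × 1 = 1 cut set(s).
Pitch system fails [AND]: one cut set from each child combined → 1 × 1 × 1 × 1 = 1 cut set(s).
Emergency stop lost [OR]: union of children's cut sets → 3 cut set(s).
Wind turbine shutdown fails [AND]: one cut set from each child combined → 2 × 3 = 6 cut set(s).
Minimal cut sets: {#3 rotor brake offline, Auxiliary hydraulic pack trips, Backup safety PLC faulted, Encoder malfunctions, Outboard pitch battery fails, Pitch motor stuck, Secondary brake caliper offline, Secondary limit switch fails, Yaw brake faulted}; {#3 safety PLC 2 trips, Backup safety PLC faulted, Secondary limit switch fails}; {Backup safety PLC faulted, Secondary limit switch fails, Upper contactor 2 stuck}; {#3 rotor brake offline, Auxiliary hydraulic pack trips, Backup contactor is down, Encoder malfunctions, Outboard pitch battery fails, Pitch motor stuck, Secondary brake caliper offline, Secondary limit switch fails, Yaw brake faulted}; {#3 safety PLC 2 trips, Backup contactor is down, Secondary limit switch fails}; {Backup contactor is down, Secondary limit switch fails, Upper contactor 2 stuck}.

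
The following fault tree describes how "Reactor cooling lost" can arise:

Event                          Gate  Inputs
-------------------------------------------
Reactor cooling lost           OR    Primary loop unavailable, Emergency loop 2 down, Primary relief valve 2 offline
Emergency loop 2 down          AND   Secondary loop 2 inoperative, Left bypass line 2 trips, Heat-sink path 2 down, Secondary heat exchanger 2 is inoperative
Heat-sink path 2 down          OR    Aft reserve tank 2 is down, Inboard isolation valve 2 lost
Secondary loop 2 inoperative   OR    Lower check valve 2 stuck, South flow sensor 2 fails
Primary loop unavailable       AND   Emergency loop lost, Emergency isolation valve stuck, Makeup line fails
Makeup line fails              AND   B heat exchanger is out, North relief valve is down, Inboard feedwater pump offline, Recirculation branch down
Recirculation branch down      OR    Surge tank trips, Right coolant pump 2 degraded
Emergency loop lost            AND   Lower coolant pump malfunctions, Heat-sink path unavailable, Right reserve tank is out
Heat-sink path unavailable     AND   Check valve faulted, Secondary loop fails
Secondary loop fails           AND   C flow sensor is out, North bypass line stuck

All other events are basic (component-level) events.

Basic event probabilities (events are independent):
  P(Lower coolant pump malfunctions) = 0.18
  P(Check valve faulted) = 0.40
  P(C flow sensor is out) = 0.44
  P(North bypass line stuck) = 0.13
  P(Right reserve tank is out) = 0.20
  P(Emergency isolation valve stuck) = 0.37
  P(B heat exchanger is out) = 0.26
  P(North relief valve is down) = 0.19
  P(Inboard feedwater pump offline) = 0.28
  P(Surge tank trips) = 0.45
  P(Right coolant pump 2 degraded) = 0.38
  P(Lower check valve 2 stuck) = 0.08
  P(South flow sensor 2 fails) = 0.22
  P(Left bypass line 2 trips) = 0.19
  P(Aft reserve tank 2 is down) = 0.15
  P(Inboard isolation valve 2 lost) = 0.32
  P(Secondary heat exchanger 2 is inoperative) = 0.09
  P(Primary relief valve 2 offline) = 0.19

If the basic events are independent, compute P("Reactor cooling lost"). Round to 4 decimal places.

0.1917

P(Secondary loop fails) [AND] = 0.44 × 0.13 = 0.057200
P(Heat-sink path unavailable) [AND] = 0.40 × 0.057200 = 0.022880
P(Emergency loop lost) [AND] = 0.18 × 0.022880 × 0.20 = 0.000824
P(Recirculation branch down) [OR] = 1 − (1−0.45) × (1−0.38) = 0.659000
P(Makeup line fails) [AND] = 0.26 × 0.19 × 0.28 × 0.659000 = 0.009115
P(Primary loop unavailable) [AND] = 0.000824 × 0.37 × 0.009115 = 0.000003
P(Secondary loop 2 inoperative) [OR] = 1 − (1−0.08) × (1−0.22) = 0.282400
P(Heat-sink path 2 down) [OR] = 1 − (1−0.15) × (1−0.32) = 0.422000
P(Emergency loop 2 down) [AND] = 0.282400 × 0.19 × 0.422000 × 0.09 = 0.002038
P(Reactor cooling lost) [OR] = 1 − (1−0.000003) × (1−0.002038) × (1−0.19) = 0.191653
Rounded to 4 decimal places: P(Reactor cooling lost) ≈ 0.1917.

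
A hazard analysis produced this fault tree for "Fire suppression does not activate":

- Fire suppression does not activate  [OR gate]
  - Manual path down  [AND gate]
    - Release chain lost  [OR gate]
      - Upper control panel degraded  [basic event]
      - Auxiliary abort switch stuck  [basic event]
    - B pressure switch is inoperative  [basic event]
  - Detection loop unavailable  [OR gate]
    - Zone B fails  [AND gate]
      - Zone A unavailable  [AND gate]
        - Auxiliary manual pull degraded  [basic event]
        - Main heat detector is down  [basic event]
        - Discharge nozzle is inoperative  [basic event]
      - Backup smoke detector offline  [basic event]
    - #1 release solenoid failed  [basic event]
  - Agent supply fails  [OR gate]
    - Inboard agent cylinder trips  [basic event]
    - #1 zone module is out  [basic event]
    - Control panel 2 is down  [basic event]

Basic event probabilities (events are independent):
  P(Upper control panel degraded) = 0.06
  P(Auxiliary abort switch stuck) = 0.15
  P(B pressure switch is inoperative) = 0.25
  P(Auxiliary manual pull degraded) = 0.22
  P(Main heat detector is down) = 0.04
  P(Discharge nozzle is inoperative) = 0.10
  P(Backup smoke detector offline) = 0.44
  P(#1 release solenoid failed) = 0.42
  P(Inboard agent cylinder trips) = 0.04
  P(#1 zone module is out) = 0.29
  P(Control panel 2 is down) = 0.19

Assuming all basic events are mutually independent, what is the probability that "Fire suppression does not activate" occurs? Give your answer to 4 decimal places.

P(Release chain lost) [OR] = 1 − (1−0.06) × (1−0.15) = 0.201000
P(Manual path down) [AND] = 0.201000 × 0.25 = 0.050250
P(Zone A unavailable) [AND] = 0.22 × 0.04 × 0.10 = 0.000880
P(Zone B fails) [AND] = 0.000880 × 0.44 = 0.000387
P(Detection loop unavailable) [OR] = 1 − (1−0.000387) × (1−0.42) = 0.420224
P(Agent supply fails) [OR] = 1 − (1−0.04) × (1−0.29) × (1−0.19) = 0.447904
P(Fire suppression does not activate) [OR] = 1 − (1−0.050250) × (1−0.420224) × (1−0.447904) = 0.695993
Rounded to 4 decimal places: P(Fire suppression does not activate) ≈ 0.6960.

0.6960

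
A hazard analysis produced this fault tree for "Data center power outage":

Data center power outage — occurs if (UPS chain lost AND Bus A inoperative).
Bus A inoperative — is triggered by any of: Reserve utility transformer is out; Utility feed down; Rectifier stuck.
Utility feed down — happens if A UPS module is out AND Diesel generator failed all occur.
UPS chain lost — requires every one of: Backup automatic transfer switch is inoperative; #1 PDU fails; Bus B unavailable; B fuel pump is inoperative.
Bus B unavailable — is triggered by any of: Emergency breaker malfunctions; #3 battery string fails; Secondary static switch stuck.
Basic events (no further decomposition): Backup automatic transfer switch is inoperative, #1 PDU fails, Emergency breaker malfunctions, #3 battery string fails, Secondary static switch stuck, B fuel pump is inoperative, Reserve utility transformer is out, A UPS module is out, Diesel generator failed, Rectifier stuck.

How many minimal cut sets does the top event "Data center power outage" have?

9

Bus B unavailable [OR]: union of children's cut sets → 3 cut set(s).
UPS chain lost [AND]: one cut set from each child combined → 1 × 1 × 3 × 1 = 3 cut set(s).
Utility feed down [AND]: one cut set from each child combined → 1 × 1 = 1 cut set(s).
Bus A inoperative [OR]: union of children's cut sets → 3 cut set(s).
Data center power outage [AND]: one cut set from each child combined → 3 × 3 = 9 cut set(s).
Minimal cut sets: {#1 PDU fails, B fuel pump is inoperative, Backup automatic transfer switch is inoperative, Emergency breaker malfunctions, Reserve utility transformer is out}; {#1 PDU fails, A UPS module is out, B fuel pump is inoperative, Backup automatic transfer switch is inoperative, Diesel generator failed, Emergency breaker malfunctions}; {#1 PDU fails, B fuel pump is inoperative, Backup automatic transfer switch is inoperative, Emergency breaker malfunctions, Rectifier stuck}; {#1 PDU fails, #3 battery string fails, B fuel pump is inoperative, Backup automatic transfer switch is inoperative, Reserve utility transformer is out}; {#1 PDU fails, #3 battery string fails, A UPS module is out, B fuel pump is inoperative, Backup automatic transfer switch is inoperative, Diesel generator failed}; {#1 PDU fails, #3 battery string fails, B fuel pump is inoperative, Backup automatic transfer switch is inoperative, Rectifier stuck}; {#1 PDU fails, B fuel pump is inoperative, Backup automatic transfer switch is inoperative, Reserve utility transformer is out, Secondary static switch stuck}; {#1 PDU fails, A UPS module is out, B fuel pump is inoperative, Backup automatic transfer switch is inoperative, Diesel generator failed, Secondary static switch stuck}; {#1 PDU fails, B fuel pump is inoperative, Backup automatic transfer switch is inoperative, Rectifier stuck, Secondary static switch stuck}.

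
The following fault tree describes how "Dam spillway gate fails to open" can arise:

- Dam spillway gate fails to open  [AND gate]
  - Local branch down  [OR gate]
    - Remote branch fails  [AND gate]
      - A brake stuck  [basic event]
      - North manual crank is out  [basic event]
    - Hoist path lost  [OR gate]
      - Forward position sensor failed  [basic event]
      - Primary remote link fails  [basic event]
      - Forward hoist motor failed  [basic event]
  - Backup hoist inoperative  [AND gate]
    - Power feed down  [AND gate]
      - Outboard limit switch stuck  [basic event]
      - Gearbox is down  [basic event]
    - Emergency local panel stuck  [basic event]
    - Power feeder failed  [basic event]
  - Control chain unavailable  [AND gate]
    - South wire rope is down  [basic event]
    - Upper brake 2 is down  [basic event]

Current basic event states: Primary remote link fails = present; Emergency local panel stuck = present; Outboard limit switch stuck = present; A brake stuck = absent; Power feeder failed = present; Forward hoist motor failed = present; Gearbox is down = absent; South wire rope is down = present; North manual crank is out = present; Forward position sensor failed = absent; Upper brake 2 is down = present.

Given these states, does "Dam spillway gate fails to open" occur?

Remote branch fails [AND]: A brake stuck=not, North manual crank is out=occurs → not all inputs occur → does not occur.
Hoist path lost [OR]: Forward position sensor failed=not, Primary remote link fails=occurs, Forward hoist motor failed=occurs → at least one input occurs → occurs.
Local branch down [OR]: Remote branch fails=not, Hoist path lost=occurs → at least one input occurs → occurs.
Power feed down [AND]: Outboard limit switch stuck=occurs, Gearbox is down=not → not all inputs occur → does not occur.
Backup hoist inoperative [AND]: Power feed down=not, Emergency local panel stuck=occurs, Power feeder failed=occurs → not all inputs occur → does not occur.
Control chain unavailable [AND]: South wire rope is down=occurs, Upper brake 2 is down=occurs → all inputs occur → occurs.
Dam spillway gate fails to open [AND]: Local branch down=occurs, Backup hoist inoperative=not, Control chain unavailable=occurs → not all inputs occur → does not occur.

No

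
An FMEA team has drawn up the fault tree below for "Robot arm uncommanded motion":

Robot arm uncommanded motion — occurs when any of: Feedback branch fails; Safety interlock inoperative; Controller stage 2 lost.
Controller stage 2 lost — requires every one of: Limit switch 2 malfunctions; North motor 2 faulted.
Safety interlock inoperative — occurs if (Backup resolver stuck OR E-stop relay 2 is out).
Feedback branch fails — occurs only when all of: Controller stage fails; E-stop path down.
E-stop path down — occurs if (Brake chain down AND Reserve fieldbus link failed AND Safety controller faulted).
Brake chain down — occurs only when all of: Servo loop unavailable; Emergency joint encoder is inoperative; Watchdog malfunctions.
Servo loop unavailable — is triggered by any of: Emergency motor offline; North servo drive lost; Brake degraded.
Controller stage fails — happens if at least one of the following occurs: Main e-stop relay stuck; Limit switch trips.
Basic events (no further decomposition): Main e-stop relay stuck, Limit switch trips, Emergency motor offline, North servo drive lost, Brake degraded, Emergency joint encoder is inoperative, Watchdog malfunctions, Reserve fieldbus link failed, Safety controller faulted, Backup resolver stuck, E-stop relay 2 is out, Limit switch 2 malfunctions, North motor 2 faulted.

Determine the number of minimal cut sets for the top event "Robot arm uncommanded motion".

Controller stage fails [OR]: union of children's cut sets → 2 cut set(s).
Servo loop unavailable [OR]: union of children's cut sets → 3 cut set(s).
Brake chain down [AND]: one cut set from each child combined → 3 × 1 × 1 = 3 cut set(s).
E-stop path down [AND]: one cut set from each child combined → 3 × 1 × 1 = 3 cut set(s).
Feedback branch fails [AND]: one cut set from each child combined → 2 × 3 = 6 cut set(s).
Safety interlock inoperative [OR]: union of children's cut sets → 2 cut set(s).
Controller stage 2 lost [AND]: one cut set from each child combined → 1 × 1 = 1 cut set(s).
Robot arm uncommanded motion [OR]: union of children's cut sets → 9 cut set(s).
Minimal cut sets: {Emergency joint encoder is inoperative, Emergency motor offline, Main e-stop relay stuck, Reserve fieldbus link failed, Safety controller faulted, Watchdog malfunctions}; {Emergency joint encoder is inoperative, Main e-stop relay stuck, North servo drive lost, Reserve fieldbus link failed, Safety controller faulted, Watchdog malfunctions}; {Brake degraded, Emergency joint encoder is inoperative, Main e-stop relay stuck, Reserve fieldbus link failed, Safety controller faulted, Watchdog malfunctions}; {Emergency joint encoder is inoperative, Emergency motor offline, Limit switch trips, Reserve fieldbus link failed, Safety controller faulted, Watchdog malfunctions}; {Emergency joint encoder is inoperative, Limit switch trips, North servo drive lost, Reserve fieldbus link failed, Safety controller faulted, Watchdog malfunctions}; {Brake degraded, Emergency joint encoder is inoperative, Limit switch trips, Reserve fieldbus link failed, Safety controller faulted, Watchdog malfunctions}; {Backup resolver stuck}; {E-stop relay 2 is out}; {Limit switch 2 malfunctions, North motor 2 faulted}.

9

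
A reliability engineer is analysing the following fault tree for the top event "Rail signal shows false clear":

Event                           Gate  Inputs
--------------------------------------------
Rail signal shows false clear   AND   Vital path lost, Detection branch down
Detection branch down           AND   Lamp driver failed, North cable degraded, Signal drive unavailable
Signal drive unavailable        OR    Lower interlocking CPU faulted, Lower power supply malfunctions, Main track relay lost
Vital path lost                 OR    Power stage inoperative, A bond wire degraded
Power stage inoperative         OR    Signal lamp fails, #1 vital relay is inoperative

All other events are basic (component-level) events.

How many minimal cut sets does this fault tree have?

9

Power stage inoperative [OR]: union of children's cut sets → 2 cut set(s).
Vital path lost [OR]: union of children's cut sets → 3 cut set(s).
Signal drive unavailable [OR]: union of children's cut sets → 3 cut set(s).
Detection branch down [AND]: one cut set from each child combined → 1 × 1 × 3 = 3 cut set(s).
Rail signal shows false clear [AND]: one cut set from each child combined → 3 × 3 = 9 cut set(s).
Minimal cut sets: {Lamp driver failed, Lower interlocking CPU faulted, North cable degraded, Signal lamp fails}; {Lamp driver failed, Lower power supply malfunctions, North cable degraded, Signal lamp fails}; {Lamp driver failed, Main track relay lost, North cable degraded, Signal lamp fails}; {#1 vital relay is inoperative, Lamp driver failed, Lower interlocking CPU faulted, North cable degraded}; {#1 vital relay is inoperative, Lamp driver failed, Lower power supply malfunctions, North cable degraded}; {#1 vital relay is inoperative, Lamp driver failed, Main track relay lost, North cable degraded}; {A bond wire degraded, Lamp driver failed, Lower interlocking CPU faulted, North cable degraded}; {A bond wire degraded, Lamp driver failed, Lower power supply malfunctions, North cable degraded}; {A bond wire degraded, Lamp driver failed, Main track relay lost, North cable degraded}.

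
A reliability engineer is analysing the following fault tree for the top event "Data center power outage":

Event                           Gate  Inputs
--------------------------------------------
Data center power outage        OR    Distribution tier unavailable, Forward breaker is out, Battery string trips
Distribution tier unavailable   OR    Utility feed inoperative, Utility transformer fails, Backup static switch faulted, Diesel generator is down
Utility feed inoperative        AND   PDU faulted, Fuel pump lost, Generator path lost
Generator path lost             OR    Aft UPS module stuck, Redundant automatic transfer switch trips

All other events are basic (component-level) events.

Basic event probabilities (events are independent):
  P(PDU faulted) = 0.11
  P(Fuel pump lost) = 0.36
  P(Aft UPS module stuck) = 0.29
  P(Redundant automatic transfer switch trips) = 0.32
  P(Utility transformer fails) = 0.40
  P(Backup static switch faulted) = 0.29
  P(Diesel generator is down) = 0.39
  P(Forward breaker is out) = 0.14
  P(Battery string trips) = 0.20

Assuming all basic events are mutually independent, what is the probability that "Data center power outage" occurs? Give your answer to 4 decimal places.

P(Generator path lost) [OR] = 1 − (1−0.29) × (1−0.32) = 0.517200
P(Utility feed inoperative) [AND] = 0.11 × 0.36 × 0.517200 = 0.020481
P(Distribution tier unavailable) [OR] = 1 − (1−0.020481) × (1−0.40) × (1−0.29) × (1−0.39) = 0.745462
P(Data center power outage) [OR] = 1 − (1−0.745462) × (1−0.14) × (1−0.20) = 0.824878
Rounded to 4 decimal places: P(Data center power outage) ≈ 0.8249.

0.8249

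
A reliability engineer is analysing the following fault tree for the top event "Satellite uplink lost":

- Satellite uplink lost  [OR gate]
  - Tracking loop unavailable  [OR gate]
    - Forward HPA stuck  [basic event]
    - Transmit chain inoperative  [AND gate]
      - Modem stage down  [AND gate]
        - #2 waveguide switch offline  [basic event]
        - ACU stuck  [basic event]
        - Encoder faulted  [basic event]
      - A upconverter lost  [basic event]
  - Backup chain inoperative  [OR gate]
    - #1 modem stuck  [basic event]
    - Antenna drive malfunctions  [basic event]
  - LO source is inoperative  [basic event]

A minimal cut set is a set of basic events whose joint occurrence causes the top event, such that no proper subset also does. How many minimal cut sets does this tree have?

Modem stage down [AND]: one cut set from each child combined → 1 × 1 × 1 = 1 cut set(s).
Transmit chain inoperative [AND]: one cut set from each child combined → 1 × 1 = 1 cut set(s).
Tracking loop unavailable [OR]: union of children's cut sets → 2 cut set(s).
Backup chain inoperative [OR]: union of children's cut sets → 2 cut set(s).
Satellite uplink lost [OR]: union of children's cut sets → 5 cut set(s).
Minimal cut sets: {Forward HPA stuck}; {#2 waveguide switch offline, A upconverter lost, ACU stuck, Encoder faulted}; {#1 modem stuck}; {Antenna drive malfunctions}; {LO source is inoperative}.

5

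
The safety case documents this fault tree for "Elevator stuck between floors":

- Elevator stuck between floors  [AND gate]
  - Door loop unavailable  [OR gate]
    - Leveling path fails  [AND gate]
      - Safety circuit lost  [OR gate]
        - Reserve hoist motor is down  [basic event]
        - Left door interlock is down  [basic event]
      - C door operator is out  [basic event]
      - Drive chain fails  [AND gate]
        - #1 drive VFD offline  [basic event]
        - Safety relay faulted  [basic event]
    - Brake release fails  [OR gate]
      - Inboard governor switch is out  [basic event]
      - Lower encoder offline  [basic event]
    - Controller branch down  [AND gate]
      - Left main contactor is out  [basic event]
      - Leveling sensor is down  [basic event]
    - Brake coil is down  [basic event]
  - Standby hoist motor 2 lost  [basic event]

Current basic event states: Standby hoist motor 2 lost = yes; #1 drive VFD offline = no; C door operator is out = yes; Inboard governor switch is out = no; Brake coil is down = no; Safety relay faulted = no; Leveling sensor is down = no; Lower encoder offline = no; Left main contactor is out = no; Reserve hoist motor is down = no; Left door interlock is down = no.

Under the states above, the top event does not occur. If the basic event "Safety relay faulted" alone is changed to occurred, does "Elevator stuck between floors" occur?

Counterfactual: set "Safety relay faulted" to occurred.
Safety circuit lost [OR]: Reserve hoist motor is down=not, Left door interlock is down=not → no input occurs → does not occur.
Drive chain fails [AND]: #1 drive VFD offline=not, Safety relay faulted=occurs → not all inputs occur → does not occur.
Leveling path fails [AND]: Safety circuit lost=not, C door operator is out=occurs, Drive chain fails=not → not all inputs occur → does not occur.
Brake release fails [OR]: Inboard governor switch is out=not, Lower encoder offline=not → no input occurs → does not occur.
Controller branch down [AND]: Left main contactor is out=not, Leveling sensor is down=not → not all inputs occur → does not occur.
Door loop unavailable [OR]: Leveling path fails=not, Brake release fails=not, Controller branch down=not, Brake coil is down=not → no input occurs → does not occur.
Elevator stuck between floors [AND]: Door loop unavailable=not, Standby hoist motor 2 lost=occurs → not all inputs occur → does not occur.

No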